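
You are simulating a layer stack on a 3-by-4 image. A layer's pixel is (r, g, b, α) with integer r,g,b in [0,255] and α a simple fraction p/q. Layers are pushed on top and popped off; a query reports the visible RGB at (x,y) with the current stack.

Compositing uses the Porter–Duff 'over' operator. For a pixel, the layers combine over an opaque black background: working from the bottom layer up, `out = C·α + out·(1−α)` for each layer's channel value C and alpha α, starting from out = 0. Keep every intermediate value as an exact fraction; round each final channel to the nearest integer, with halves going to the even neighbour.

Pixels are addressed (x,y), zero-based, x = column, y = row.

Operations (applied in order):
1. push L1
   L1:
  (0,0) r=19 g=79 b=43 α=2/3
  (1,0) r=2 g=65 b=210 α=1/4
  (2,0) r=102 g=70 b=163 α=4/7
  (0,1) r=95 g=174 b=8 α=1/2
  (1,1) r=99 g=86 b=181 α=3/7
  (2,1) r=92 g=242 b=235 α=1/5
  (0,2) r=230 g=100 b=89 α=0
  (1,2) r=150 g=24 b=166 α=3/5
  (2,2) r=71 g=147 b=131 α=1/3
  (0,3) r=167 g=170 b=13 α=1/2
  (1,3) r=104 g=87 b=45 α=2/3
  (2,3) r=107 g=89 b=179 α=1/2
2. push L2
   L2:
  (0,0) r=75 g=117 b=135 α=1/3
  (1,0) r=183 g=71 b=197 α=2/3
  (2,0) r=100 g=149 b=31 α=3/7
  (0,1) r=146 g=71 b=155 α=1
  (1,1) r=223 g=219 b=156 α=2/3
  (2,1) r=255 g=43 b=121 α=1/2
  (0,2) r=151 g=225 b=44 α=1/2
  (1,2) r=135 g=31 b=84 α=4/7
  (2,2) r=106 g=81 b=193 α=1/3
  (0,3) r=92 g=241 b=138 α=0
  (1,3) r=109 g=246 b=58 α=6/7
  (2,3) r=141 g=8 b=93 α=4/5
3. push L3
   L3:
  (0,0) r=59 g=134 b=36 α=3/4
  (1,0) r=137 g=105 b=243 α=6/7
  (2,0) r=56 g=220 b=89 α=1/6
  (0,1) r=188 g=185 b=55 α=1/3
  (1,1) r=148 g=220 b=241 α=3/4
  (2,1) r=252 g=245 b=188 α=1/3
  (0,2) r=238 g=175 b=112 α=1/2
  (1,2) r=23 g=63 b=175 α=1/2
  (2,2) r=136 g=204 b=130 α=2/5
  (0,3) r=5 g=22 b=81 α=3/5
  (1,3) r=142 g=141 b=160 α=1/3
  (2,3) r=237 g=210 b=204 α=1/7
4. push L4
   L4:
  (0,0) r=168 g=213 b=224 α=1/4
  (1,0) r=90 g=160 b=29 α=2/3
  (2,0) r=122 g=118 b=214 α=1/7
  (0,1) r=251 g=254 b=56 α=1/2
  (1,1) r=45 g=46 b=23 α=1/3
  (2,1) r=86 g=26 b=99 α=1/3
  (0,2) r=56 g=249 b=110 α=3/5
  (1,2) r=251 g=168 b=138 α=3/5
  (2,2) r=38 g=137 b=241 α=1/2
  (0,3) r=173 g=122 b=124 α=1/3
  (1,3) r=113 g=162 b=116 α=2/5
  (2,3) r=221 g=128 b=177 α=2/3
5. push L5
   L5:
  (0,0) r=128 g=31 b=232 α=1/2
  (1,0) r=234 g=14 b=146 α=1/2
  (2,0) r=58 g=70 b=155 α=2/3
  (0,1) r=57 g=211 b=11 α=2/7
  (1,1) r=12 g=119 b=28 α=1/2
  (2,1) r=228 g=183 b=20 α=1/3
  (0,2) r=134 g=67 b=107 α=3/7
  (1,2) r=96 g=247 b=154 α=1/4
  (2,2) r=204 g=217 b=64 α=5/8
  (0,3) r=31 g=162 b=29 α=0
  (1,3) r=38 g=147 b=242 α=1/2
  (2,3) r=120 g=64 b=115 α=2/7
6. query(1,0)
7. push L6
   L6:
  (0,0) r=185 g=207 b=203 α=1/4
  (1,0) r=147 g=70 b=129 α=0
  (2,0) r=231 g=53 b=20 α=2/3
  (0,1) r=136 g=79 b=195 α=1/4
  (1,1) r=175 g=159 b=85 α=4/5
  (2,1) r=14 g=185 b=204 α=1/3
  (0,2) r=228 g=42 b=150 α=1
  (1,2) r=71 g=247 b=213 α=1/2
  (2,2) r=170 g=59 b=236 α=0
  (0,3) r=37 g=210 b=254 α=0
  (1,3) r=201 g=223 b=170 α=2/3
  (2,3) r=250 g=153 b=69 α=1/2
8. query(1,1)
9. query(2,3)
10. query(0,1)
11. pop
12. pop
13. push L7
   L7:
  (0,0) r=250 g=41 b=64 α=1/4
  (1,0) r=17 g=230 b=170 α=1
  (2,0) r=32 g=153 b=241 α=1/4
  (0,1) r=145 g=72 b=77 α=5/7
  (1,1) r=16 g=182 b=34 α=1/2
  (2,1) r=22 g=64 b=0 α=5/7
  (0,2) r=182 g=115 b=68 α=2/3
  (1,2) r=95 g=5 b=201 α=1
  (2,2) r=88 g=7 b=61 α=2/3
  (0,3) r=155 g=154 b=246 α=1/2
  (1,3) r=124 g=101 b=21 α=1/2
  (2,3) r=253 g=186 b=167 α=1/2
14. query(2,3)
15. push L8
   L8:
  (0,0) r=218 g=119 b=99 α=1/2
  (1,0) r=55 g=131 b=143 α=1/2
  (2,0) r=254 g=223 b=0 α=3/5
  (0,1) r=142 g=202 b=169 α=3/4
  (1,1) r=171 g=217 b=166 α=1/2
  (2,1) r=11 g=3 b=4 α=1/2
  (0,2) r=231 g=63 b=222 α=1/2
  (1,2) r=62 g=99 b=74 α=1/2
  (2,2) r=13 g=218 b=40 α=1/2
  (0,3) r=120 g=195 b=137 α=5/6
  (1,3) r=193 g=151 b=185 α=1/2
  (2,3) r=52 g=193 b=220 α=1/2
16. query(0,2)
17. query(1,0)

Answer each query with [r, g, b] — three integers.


at x=1,y=0 over L1,L2,L3,L4,L5:
after L1 α=1/4: [1/2, 65/4, 105/2]
after L2 α=2/3: [733/6, 211/4, 893/6]
after L3 α=6/7: [5665/42, 2731/28, 9641/42]
after L4 α=2/3: [13225/126, 3897/28, 12077/126]
after L5 α=1/2: [42709/252, 4289/56, 30473/252]
= [169, 77, 121]

(1,1) stack=L1,L2,L3,L4,L5,L6; from [0,0,0]:
+L1 (α=3/7) → [297/7, 258/7, 543/7]
+L2 (α=2/3) → [3419/21, 1108/7, 909/7]
+L3 (α=3/4) → [12743/84, 1432/7, 2985/14]
+L4 (α=1/3) → [14633/126, 1062/7, 3146/21]
+L5 (α=1/2) → [16145/252, 1895/14, 1867/21]
+L6 (α=4/5) → [38509/252, 10799/70, 9007/105]
→ [153, 154, 86]

at x=2,y=3 over L1,L2,L3,L4,L5,L6:
+L1 (α=1/2) → [107/2, 89/2, 179/2]
+L2 (α=4/5) → [247/2, 153/10, 923/10]
+L3 (α=1/7) → [978/7, 1509/35, 3789/35]
+L4 (α=2/3) → [4072/21, 10469/105, 5393/35]
+L5 (α=2/7) → [25400/147, 13157/147, 7003/49]
+L6 (α=1/2) → [31075/147, 17824/147, 5192/49]
= [211, 121, 106]

(0,1) stack=L1,L2,L3,L4,L5,L6; from [0,0,0]:
+L1 (α=1/2) → [95/2, 87, 4]
+L2 (α=1) → [146, 71, 155]
+L3 (α=1/3) → [160, 109, 365/3]
+L4 (α=1/2) → [411/2, 363/2, 533/6]
+L5 (α=2/7) → [2283/14, 2659/14, 2797/42]
+L6 (α=1/4) → [8753/56, 9083/56, 5527/56]
→ [156, 162, 99]

query (2,3) [L1,L2,L3,L4,L7] — begin 0,0,0
+L1 (α=1/2) → [107/2, 89/2, 179/2]
+L2 (α=4/5) → [247/2, 153/10, 923/10]
+L3 (α=1/7) → [978/7, 1509/35, 3789/35]
+L4 (α=2/3) → [4072/21, 10469/105, 5393/35]
+L7 (α=1/2) → [9385/42, 29999/210, 5619/35]
= [223, 143, 161]

at x=0,y=2 over L1,L2,L3,L4,L7,L8:
+L1 (α=0) → [0, 0, 0]
+L2 (α=1/2) → [151/2, 225/2, 22]
+L3 (α=1/2) → [627/4, 575/4, 67]
+L4 (α=3/5) → [963/10, 2069/10, 464/5]
+L7 (α=2/3) → [4603/30, 4369/30, 1144/15]
+L8 (α=1/2) → [11533/60, 6259/60, 2237/15]
→ [192, 104, 149]

at x=1,y=0 over L1,L2,L3,L4,L7,L8:
+L1 (α=1/4) → [1/2, 65/4, 105/2]
+L2 (α=2/3) → [733/6, 211/4, 893/6]
+L3 (α=6/7) → [5665/42, 2731/28, 9641/42]
+L4 (α=2/3) → [13225/126, 3897/28, 12077/126]
+L7 (α=1) → [17, 230, 170]
+L8 (α=1/2) → [36, 361/2, 313/2]
= [36, 180, 156]


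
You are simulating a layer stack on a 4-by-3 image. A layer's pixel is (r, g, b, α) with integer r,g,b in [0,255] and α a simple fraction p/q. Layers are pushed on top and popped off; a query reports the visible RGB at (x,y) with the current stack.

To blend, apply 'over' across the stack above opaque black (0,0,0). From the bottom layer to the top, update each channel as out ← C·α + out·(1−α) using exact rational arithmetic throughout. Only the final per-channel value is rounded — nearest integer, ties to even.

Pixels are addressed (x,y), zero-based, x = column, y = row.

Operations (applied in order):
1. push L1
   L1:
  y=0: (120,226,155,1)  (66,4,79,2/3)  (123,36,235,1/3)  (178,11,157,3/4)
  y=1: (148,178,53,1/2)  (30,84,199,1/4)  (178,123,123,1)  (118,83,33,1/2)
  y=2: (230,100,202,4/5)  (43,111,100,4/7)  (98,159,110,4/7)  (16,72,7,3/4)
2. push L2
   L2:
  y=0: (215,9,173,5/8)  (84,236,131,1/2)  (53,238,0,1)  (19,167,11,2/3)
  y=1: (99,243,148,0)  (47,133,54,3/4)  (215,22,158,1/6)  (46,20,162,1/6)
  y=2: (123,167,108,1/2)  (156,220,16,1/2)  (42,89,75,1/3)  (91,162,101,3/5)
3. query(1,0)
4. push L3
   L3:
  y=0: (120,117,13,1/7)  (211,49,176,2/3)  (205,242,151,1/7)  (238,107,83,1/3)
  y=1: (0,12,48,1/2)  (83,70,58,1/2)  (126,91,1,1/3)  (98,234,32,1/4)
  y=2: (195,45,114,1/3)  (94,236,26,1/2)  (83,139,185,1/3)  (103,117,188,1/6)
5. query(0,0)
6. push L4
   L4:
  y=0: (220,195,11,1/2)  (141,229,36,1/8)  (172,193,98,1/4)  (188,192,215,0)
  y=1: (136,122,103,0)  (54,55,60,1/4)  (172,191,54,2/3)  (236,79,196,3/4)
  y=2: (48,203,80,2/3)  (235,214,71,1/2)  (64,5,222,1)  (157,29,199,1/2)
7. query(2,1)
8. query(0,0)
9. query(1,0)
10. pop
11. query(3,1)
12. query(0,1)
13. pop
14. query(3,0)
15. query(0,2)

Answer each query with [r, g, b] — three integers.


(1,0) stack=L1,L2; from [0,0,0]:
+L1 (α=2/3) → [44, 8/3, 158/3]
+L2 (α=1/2) → [64, 358/3, 551/6]
→ [64, 119, 92]

at x=0,y=0 over L1,L2,L3:
+L1 (α=1) → [120, 226, 155]
+L2 (α=5/8) → [1435/8, 723/8, 665/4]
+L3 (α=1/7) → [4785/28, 2637/28, 2021/14]
rounded: [171, 94, 144]

at x=2,y=1 over L1,L2,L3,L4:
L1 α=1: [178, 123, 123]
L2 α=1/6: [1105/6, 637/6, 773/6]
L3 α=1/3: [1483/9, 910/9, 776/9]
L4 α=2/3: [4579/27, 4348/27, 1748/27]
→ [170, 161, 65]

(0,0) stack=L1,L2,L3,L4; from [0,0,0]:
after L1 α=1: [120, 226, 155]
after L2 α=5/8: [1435/8, 723/8, 665/4]
after L3 α=1/7: [4785/28, 2637/28, 2021/14]
after L4 α=1/2: [10945/56, 8097/56, 2175/28]
= [195, 145, 78]

(1,0) stack=L1,L2,L3,L4; from [0,0,0]:
L1 α=2/3: [44, 8/3, 158/3]
L2 α=1/2: [64, 358/3, 551/6]
L3 α=2/3: [162, 652/9, 2663/18]
L4 α=1/8: [1275/8, 6625/72, 19289/144]
rounded: [159, 92, 134]

query (3,1) [L1,L2,L3] — begin 0,0,0
+L1 (α=1/2) → [59, 83/2, 33/2]
+L2 (α=1/6) → [341/6, 455/12, 163/4]
+L3 (α=1/4) → [537/8, 1391/16, 617/16]
→ [67, 87, 39]

query (0,1) [L1,L2,L3] — begin 0,0,0
after L1 α=1/2: [74, 89, 53/2]
after L2 α=0: [74, 89, 53/2]
after L3 α=1/2: [37, 101/2, 149/4]
→ [37, 50, 37]

query (3,0) [L1,L2] — begin 0,0,0
after L1 α=3/4: [267/2, 33/4, 471/4]
after L2 α=2/3: [343/6, 1369/12, 559/12]
rounded: [57, 114, 47]

(0,2) stack=L1,L2; from [0,0,0]:
after L1 α=4/5: [184, 80, 808/5]
after L2 α=1/2: [307/2, 247/2, 674/5]
rounded: [154, 124, 135]


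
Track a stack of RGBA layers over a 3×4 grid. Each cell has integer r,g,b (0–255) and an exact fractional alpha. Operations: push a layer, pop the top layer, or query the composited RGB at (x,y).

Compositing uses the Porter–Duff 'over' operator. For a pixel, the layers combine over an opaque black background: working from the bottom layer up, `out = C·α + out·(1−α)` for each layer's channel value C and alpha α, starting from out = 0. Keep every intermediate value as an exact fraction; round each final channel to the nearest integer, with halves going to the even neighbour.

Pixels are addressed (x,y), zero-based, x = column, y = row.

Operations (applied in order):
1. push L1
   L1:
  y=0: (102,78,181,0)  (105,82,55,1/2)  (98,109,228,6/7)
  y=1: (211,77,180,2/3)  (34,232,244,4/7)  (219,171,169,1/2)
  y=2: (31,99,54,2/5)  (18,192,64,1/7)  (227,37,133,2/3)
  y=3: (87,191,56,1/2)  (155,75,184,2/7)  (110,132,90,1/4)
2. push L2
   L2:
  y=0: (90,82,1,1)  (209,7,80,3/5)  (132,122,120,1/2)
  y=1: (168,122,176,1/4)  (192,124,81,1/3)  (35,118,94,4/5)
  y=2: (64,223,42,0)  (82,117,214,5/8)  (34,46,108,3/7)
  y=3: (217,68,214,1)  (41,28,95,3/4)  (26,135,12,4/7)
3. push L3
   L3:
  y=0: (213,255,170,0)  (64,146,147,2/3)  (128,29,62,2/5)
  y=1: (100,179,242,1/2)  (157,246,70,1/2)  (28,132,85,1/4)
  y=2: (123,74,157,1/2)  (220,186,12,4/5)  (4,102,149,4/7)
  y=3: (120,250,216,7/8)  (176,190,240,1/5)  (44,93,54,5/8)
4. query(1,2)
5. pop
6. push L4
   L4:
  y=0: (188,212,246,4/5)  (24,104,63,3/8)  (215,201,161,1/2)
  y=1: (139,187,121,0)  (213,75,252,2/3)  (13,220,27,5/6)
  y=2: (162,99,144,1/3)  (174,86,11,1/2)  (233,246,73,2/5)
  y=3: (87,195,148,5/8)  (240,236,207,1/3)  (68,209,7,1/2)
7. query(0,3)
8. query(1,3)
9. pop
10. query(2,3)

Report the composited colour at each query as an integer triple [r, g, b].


query (1,2) [L1,L2,L3] — begin 0,0,0
after L1 α=1/7: [18/7, 192/7, 64/7]
after L2 α=5/8: [731/14, 4671/56, 3841/28]
after L3 α=4/5: [13051/70, 9267/56, 1037/28]
rounded: [186, 165, 37]

query (0,3) [L1,L2,L4] — begin 0,0,0
after L1 α=1/2: [87/2, 191/2, 28]
after L2 α=1: [217, 68, 214]
after L4 α=5/8: [543/4, 1179/8, 691/4]
rounded: [136, 147, 173]

query (1,3) [L1,L2,L4] — begin 0,0,0
L1 α=2/7: [310/7, 150/7, 368/7]
L2 α=3/4: [1171/28, 369/14, 2363/28]
L4 α=1/3: [4531/42, 2021/21, 5261/42]
= [108, 96, 125]

at x=2,y=3 over L1,L2:
after L1 α=1/4: [55/2, 33, 45/2]
after L2 α=4/7: [373/14, 639/7, 33/2]
→ [27, 91, 16]


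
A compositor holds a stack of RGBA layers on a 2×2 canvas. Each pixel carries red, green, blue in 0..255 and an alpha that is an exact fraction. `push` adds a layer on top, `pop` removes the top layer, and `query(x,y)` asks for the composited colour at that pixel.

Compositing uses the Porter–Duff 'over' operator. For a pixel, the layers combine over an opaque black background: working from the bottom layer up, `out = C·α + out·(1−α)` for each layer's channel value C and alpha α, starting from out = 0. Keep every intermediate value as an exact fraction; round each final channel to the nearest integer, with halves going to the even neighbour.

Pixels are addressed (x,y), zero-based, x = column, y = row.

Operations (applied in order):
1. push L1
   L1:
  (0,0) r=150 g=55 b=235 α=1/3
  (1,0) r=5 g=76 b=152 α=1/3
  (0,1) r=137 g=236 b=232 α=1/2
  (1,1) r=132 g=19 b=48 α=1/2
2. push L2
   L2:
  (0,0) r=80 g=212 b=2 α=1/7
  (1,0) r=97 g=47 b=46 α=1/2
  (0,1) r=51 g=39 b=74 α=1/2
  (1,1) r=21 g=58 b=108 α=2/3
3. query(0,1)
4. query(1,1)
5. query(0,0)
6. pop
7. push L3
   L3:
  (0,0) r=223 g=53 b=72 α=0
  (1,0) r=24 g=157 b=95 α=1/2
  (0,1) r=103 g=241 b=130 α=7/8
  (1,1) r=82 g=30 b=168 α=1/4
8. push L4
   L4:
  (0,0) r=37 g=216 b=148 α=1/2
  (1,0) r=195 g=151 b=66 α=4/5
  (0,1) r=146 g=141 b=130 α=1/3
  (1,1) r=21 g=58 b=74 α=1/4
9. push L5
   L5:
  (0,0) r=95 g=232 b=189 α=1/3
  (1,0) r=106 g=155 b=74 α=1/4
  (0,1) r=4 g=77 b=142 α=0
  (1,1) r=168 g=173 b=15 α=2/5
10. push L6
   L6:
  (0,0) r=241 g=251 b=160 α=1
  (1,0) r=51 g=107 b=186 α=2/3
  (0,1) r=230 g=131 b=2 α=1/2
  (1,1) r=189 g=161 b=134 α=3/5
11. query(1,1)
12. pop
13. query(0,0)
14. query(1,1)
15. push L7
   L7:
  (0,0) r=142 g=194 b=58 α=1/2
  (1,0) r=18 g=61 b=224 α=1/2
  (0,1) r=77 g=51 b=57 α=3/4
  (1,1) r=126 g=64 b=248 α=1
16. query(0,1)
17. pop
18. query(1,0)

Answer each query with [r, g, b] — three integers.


at x=0,y=1 over L1,L2:
+L1 (α=1/2) → [137/2, 118, 116]
+L2 (α=1/2) → [239/4, 157/2, 95]
= [60, 78, 95]

query (1,1) [L1,L2] — begin 0,0,0
+L1 (α=1/2) → [66, 19/2, 24]
+L2 (α=2/3) → [36, 251/6, 80]
→ [36, 42, 80]

(0,0) stack=L1,L2; from [0,0,0]:
L1 α=1/3: [50, 55/3, 235/3]
L2 α=1/7: [380/7, 46, 472/7]
→ [54, 46, 67]

at x=1,y=1 over L1,L3,L4,L5,L6:
after L1 α=1/2: [66, 19/2, 24]
after L3 α=1/4: [70, 117/8, 60]
after L4 α=1/4: [231/4, 815/32, 127/2]
after L5 α=2/5: [2037/20, 13517/160, 441/10]
after L6 α=3/5: [7707/50, 52157/400, 2451/25]
= [154, 130, 98]

at x=0,y=0 over L1,L3,L4,L5:
after L1 α=1/3: [50, 55/3, 235/3]
after L3 α=0: [50, 55/3, 235/3]
after L4 α=1/2: [87/2, 703/6, 679/6]
after L5 α=1/3: [182/3, 1399/9, 1246/9]
rounded: [61, 155, 138]

query (1,1) [L1,L3,L4,L5] — begin 0,0,0
L1 α=1/2: [66, 19/2, 24]
L3 α=1/4: [70, 117/8, 60]
L4 α=1/4: [231/4, 815/32, 127/2]
L5 α=2/5: [2037/20, 13517/160, 441/10]
= [102, 84, 44]

(0,1) stack=L1,L3,L4,L5,L7; from [0,0,0]:
after L1 α=1/2: [137/2, 118, 116]
after L3 α=7/8: [1579/16, 1805/8, 513/4]
after L4 α=1/3: [2747/24, 2369/12, 773/6]
after L5 α=0: [2747/24, 2369/12, 773/6]
after L7 α=3/4: [8291/96, 4205/48, 1799/24]
rounded: [86, 88, 75]

(1,0) stack=L1,L3,L4,L5; from [0,0,0]:
+L1 (α=1/3) → [5/3, 76/3, 152/3]
+L3 (α=1/2) → [77/6, 547/6, 437/6]
+L4 (α=4/5) → [4757/30, 4171/30, 2021/30]
+L5 (α=1/4) → [5817/40, 5721/40, 2761/40]
rounded: [145, 143, 69]


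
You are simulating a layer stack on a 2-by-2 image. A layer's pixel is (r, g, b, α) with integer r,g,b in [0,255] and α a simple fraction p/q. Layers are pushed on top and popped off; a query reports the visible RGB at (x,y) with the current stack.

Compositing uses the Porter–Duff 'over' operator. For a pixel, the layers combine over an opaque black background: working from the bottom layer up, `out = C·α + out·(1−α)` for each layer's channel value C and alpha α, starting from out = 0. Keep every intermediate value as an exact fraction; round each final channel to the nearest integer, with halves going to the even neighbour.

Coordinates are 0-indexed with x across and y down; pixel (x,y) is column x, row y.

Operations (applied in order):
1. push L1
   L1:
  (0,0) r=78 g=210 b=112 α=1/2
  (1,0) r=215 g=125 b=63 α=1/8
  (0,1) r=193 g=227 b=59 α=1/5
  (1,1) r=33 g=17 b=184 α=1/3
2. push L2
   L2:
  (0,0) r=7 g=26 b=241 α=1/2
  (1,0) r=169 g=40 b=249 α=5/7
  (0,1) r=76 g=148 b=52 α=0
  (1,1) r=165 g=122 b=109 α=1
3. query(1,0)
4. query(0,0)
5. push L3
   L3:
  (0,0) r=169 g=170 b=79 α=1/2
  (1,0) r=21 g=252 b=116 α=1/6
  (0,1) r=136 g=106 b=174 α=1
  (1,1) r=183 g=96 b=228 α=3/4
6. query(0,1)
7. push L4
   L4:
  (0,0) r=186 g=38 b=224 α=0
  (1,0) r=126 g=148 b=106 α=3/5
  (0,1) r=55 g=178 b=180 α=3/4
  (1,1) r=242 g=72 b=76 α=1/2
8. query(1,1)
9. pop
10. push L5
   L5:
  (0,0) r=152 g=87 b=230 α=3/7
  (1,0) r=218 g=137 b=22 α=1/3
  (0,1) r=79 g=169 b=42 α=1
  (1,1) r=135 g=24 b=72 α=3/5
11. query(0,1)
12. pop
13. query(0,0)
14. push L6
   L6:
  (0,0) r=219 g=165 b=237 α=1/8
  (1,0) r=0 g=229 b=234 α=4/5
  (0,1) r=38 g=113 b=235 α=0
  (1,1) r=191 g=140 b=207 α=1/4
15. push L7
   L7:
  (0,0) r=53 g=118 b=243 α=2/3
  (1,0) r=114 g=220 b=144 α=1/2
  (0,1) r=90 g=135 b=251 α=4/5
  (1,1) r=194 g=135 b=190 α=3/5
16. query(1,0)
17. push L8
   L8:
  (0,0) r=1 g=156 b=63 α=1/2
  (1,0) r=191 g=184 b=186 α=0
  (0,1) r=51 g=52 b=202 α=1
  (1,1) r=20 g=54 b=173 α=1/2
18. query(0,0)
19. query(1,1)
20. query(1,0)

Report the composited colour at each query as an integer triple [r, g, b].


query (1,0) [L1,L2] — begin 0,0,0
+L1 (α=1/8) → [215/8, 125/8, 63/8]
+L2 (α=5/7) → [3595/28, 925/28, 5043/28]
rounded: [128, 33, 180]

at x=0,y=0 over L1,L2:
+L1 (α=1/2) → [39, 105, 56]
+L2 (α=1/2) → [23, 131/2, 297/2]
→ [23, 66, 148]

(0,1) stack=L1,L2,L3; from [0,0,0]:
+L1 (α=1/5) → [193/5, 227/5, 59/5]
+L2 (α=0) → [193/5, 227/5, 59/5]
+L3 (α=1) → [136, 106, 174]
→ [136, 106, 174]

query (1,1) [L1,L2,L3,L4] — begin 0,0,0
+L1 (α=1/3) → [11, 17/3, 184/3]
+L2 (α=1) → [165, 122, 109]
+L3 (α=3/4) → [357/2, 205/2, 793/4]
+L4 (α=1/2) → [841/4, 349/4, 1097/8]
= [210, 87, 137]

query (0,1) [L1,L2,L3,L5] — begin 0,0,0
+L1 (α=1/5) → [193/5, 227/5, 59/5]
+L2 (α=0) → [193/5, 227/5, 59/5]
+L3 (α=1) → [136, 106, 174]
+L5 (α=1) → [79, 169, 42]
→ [79, 169, 42]

(0,0) stack=L1,L2,L3; from [0,0,0]:
L1 α=1/2: [39, 105, 56]
L2 α=1/2: [23, 131/2, 297/2]
L3 α=1/2: [96, 471/4, 455/4]
→ [96, 118, 114]

(1,0) stack=L1,L2,L3,L6,L7; from [0,0,0]:
L1 α=1/8: [215/8, 125/8, 63/8]
L2 α=5/7: [3595/28, 925/28, 5043/28]
L3 α=1/6: [18563/168, 11681/168, 28463/168]
L6 α=4/5: [18563/840, 165569/840, 185711/840]
L7 α=1/2: [114323/1680, 350369/1680, 306671/1680]
rounded: [68, 209, 183]

at x=0,y=0 over L1,L2,L3,L6,L7,L8:
after L1 α=1/2: [39, 105, 56]
after L2 α=1/2: [23, 131/2, 297/2]
after L3 α=1/2: [96, 471/4, 455/4]
after L6 α=1/8: [891/8, 3957/32, 4133/32]
after L7 α=2/3: [1739/24, 11509/96, 19685/96]
after L8 α=1/2: [1763/48, 26485/192, 25733/192]
= [37, 138, 134]

(1,1) stack=L1,L2,L3,L6,L7,L8; from [0,0,0]:
after L1 α=1/3: [11, 17/3, 184/3]
after L2 α=1: [165, 122, 109]
after L3 α=3/4: [357/2, 205/2, 793/4]
after L6 α=1/4: [1453/8, 895/8, 3207/16]
after L7 α=3/5: [3781/20, 503/4, 7767/40]
after L8 α=1/2: [4181/40, 719/8, 14687/80]
rounded: [105, 90, 184]

(1,0) stack=L1,L2,L3,L6,L7,L8; from [0,0,0]:
+L1 (α=1/8) → [215/8, 125/8, 63/8]
+L2 (α=5/7) → [3595/28, 925/28, 5043/28]
+L3 (α=1/6) → [18563/168, 11681/168, 28463/168]
+L6 (α=4/5) → [18563/840, 165569/840, 185711/840]
+L7 (α=1/2) → [114323/1680, 350369/1680, 306671/1680]
+L8 (α=0) → [114323/1680, 350369/1680, 306671/1680]
= [68, 209, 183]


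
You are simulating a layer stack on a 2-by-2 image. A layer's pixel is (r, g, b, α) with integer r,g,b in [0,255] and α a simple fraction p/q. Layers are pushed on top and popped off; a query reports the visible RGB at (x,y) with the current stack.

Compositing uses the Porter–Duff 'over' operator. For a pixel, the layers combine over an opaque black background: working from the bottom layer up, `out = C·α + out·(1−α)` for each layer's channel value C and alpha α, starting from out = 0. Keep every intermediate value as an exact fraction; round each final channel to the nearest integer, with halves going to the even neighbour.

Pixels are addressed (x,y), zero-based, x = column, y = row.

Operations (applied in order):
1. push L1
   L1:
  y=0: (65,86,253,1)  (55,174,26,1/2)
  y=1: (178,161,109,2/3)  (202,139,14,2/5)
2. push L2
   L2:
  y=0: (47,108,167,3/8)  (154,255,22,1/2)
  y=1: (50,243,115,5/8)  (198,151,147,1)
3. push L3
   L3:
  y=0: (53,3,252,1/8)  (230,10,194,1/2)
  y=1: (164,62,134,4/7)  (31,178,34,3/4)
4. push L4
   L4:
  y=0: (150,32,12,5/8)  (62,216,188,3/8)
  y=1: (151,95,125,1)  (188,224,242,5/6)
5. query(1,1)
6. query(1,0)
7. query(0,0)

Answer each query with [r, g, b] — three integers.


(1,1) stack=L1,L2,L3,L4; from [0,0,0]:
+L1 (α=2/5) → [404/5, 278/5, 28/5]
+L2 (α=1) → [198, 151, 147]
+L3 (α=3/4) → [291/4, 685/4, 249/4]
+L4 (α=5/6) → [4051/24, 5165/24, 5089/24]
→ [169, 215, 212]

(1,0) stack=L1,L2,L3,L4; from [0,0,0]:
+L1 (α=1/2) → [55/2, 87, 13]
+L2 (α=1/2) → [363/4, 171, 35/2]
+L3 (α=1/2) → [1283/8, 181/2, 423/4]
+L4 (α=3/8) → [7903/64, 2201/16, 4371/32]
rounded: [123, 138, 137]

at x=0,y=0 over L1,L2,L3,L4:
L1 α=1: [65, 86, 253]
L2 α=3/8: [233/4, 377/4, 883/4]
L3 α=1/8: [1843/32, 2651/32, 7189/32]
L4 α=5/8: [29529/256, 13073/256, 23487/256]
→ [115, 51, 92]


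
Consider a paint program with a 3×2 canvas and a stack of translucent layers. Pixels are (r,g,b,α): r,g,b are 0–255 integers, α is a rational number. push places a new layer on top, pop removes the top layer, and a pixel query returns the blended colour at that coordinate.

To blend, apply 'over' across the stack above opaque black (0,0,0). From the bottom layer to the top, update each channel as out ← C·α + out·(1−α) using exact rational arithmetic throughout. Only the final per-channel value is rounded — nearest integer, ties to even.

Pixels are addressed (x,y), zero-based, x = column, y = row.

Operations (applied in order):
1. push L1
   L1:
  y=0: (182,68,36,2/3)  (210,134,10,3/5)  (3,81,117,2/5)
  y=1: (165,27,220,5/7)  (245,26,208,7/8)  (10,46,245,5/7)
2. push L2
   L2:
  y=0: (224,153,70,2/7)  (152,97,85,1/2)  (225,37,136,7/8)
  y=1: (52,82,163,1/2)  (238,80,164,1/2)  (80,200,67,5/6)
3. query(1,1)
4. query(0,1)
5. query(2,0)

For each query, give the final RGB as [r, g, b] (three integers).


query (1,1) [L1,L2] — begin 0,0,0
L1 α=7/8: [1715/8, 91/4, 182]
L2 α=1/2: [3619/16, 411/8, 173]
rounded: [226, 51, 173]

(0,1) stack=L1,L2; from [0,0,0]:
+L1 (α=5/7) → [825/7, 135/7, 1100/7]
+L2 (α=1/2) → [1189/14, 709/14, 2241/14]
rounded: [85, 51, 160]

(2,0) stack=L1,L2; from [0,0,0]:
L1 α=2/5: [6/5, 162/5, 234/5]
L2 α=7/8: [7881/40, 1457/40, 2497/20]
= [197, 36, 125]


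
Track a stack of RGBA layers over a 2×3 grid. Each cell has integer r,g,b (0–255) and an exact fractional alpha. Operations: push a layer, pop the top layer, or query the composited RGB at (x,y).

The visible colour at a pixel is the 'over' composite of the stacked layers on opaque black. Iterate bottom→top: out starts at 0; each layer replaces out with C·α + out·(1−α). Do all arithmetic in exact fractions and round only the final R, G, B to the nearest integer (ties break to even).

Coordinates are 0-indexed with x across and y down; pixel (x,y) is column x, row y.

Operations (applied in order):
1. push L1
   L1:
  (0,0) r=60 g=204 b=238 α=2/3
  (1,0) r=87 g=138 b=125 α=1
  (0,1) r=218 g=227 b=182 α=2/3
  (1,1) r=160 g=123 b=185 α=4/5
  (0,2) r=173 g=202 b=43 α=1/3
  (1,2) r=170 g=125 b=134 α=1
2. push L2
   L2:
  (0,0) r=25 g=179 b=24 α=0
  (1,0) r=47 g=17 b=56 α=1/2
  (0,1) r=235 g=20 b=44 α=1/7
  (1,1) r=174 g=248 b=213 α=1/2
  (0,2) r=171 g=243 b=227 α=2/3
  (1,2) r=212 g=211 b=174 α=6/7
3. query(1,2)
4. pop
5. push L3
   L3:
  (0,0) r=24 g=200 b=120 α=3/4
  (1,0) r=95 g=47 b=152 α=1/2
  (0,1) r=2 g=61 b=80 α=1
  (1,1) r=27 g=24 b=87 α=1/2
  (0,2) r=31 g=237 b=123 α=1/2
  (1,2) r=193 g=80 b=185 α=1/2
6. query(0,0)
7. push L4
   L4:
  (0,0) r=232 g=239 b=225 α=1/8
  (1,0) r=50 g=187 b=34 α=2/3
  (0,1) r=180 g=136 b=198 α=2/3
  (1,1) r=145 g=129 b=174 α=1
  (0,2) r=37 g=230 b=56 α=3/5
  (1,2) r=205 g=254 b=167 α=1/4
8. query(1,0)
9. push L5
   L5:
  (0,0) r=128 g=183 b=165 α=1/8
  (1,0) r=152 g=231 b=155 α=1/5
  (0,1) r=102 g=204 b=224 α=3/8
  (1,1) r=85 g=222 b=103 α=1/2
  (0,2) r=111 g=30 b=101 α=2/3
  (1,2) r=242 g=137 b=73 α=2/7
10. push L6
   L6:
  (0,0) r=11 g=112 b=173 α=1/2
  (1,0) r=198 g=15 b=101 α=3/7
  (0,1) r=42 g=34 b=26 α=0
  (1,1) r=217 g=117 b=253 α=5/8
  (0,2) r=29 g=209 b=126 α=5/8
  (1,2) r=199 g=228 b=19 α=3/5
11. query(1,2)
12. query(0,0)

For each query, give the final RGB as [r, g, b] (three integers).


at x=1,y=2 over L1,L2:
after L1 α=1: [170, 125, 134]
after L2 α=6/7: [206, 1391/7, 1178/7]
→ [206, 199, 168]

(0,0) stack=L1,L3; from [0,0,0]:
L1 α=2/3: [40, 136, 476/3]
L3 α=3/4: [28, 184, 389/3]
→ [28, 184, 130]

at x=1,y=0 over L1,L3,L4:
after L1 α=1: [87, 138, 125]
after L3 α=1/2: [91, 185/2, 277/2]
after L4 α=2/3: [191/3, 311/2, 413/6]
→ [64, 156, 69]

query (1,2) [L1,L3,L4,L5,L6] — begin 0,0,0
L1 α=1: [170, 125, 134]
L3 α=1/2: [363/2, 205/2, 319/2]
L4 α=1/4: [1499/8, 1123/8, 1291/8]
L5 α=2/7: [11367/56, 7807/56, 1089/8]
L6 α=3/5: [28083/140, 26959/140, 1317/20]
→ [201, 193, 66]

at x=0,y=0 over L1,L3,L4,L5,L6:
+L1 (α=2/3) → [40, 136, 476/3]
+L3 (α=3/4) → [28, 184, 389/3]
+L4 (α=1/8) → [107/2, 1527/8, 1699/12]
+L5 (α=1/8) → [1005/16, 12153/64, 13873/96]
+L6 (α=1/2) → [1181/32, 19321/128, 30481/192]
rounded: [37, 151, 159]


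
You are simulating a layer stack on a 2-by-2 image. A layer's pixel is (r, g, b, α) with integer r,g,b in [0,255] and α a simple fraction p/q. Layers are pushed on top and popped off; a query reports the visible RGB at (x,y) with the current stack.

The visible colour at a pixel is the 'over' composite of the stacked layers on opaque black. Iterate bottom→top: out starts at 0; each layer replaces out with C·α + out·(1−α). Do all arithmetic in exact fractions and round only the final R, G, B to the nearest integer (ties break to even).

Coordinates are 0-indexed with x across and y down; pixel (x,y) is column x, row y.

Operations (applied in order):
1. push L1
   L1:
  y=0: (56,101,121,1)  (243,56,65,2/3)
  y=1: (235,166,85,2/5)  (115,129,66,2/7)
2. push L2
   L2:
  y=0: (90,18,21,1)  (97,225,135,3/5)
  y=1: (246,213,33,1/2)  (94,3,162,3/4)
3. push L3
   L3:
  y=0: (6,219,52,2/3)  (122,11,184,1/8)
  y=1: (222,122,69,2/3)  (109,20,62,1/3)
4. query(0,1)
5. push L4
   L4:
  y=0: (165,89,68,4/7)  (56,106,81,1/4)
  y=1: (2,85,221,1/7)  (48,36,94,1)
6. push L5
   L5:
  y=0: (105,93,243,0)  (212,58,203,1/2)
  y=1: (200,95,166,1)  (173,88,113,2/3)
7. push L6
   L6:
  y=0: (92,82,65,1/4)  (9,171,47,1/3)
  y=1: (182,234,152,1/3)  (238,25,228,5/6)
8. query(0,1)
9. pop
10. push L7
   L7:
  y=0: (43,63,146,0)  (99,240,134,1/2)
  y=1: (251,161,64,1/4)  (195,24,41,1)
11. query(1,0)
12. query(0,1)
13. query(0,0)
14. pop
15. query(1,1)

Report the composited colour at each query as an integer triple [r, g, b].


(0,1) stack=L1,L2,L3; from [0,0,0]:
after L1 α=2/5: [94, 332/5, 34]
after L2 α=1/2: [170, 1397/10, 67/2]
after L3 α=2/3: [614/3, 1279/10, 343/6]
rounded: [205, 128, 57]

(0,1) stack=L1,L2,L3,L4,L5,L6; from [0,0,0]:
+L1 (α=2/5) → [94, 332/5, 34]
+L2 (α=1/2) → [170, 1397/10, 67/2]
+L3 (α=2/3) → [614/3, 1279/10, 343/6]
+L4 (α=1/7) → [1230/7, 4262/35, 564/7]
+L5 (α=1) → [200, 95, 166]
+L6 (α=1/3) → [194, 424/3, 484/3]
→ [194, 141, 161]

(1,0) stack=L1,L2,L3,L4,L5,L7; from [0,0,0]:
L1 α=2/3: [162, 112/3, 130/3]
L2 α=3/5: [123, 2249/15, 295/3]
L3 α=1/8: [983/8, 3977/30, 2617/24]
L4 α=1/4: [3397/32, 5037/40, 3265/32]
L5 α=1/2: [10181/64, 7357/80, 9761/64]
L7 α=1/2: [16517/128, 26557/160, 18337/128]
rounded: [129, 166, 143]

query (0,1) [L1,L2,L3,L4,L5,L7] — begin 0,0,0
L1 α=2/5: [94, 332/5, 34]
L2 α=1/2: [170, 1397/10, 67/2]
L3 α=2/3: [614/3, 1279/10, 343/6]
L4 α=1/7: [1230/7, 4262/35, 564/7]
L5 α=1: [200, 95, 166]
L7 α=1/4: [851/4, 223/2, 281/2]
= [213, 112, 140]

query (0,0) [L1,L2,L3,L4,L5,L7] — begin 0,0,0
L1 α=1: [56, 101, 121]
L2 α=1: [90, 18, 21]
L3 α=2/3: [34, 152, 125/3]
L4 α=4/7: [762/7, 116, 397/7]
L5 α=0: [762/7, 116, 397/7]
L7 α=0: [762/7, 116, 397/7]
= [109, 116, 57]

(1,1) stack=L1,L2,L3,L4,L5; from [0,0,0]:
after L1 α=2/7: [230/7, 258/7, 132/7]
after L2 α=3/4: [551/7, 321/28, 1767/14]
after L3 α=1/3: [1865/21, 601/42, 2201/21]
after L4 α=1: [48, 36, 94]
after L5 α=2/3: [394/3, 212/3, 320/3]
= [131, 71, 107]


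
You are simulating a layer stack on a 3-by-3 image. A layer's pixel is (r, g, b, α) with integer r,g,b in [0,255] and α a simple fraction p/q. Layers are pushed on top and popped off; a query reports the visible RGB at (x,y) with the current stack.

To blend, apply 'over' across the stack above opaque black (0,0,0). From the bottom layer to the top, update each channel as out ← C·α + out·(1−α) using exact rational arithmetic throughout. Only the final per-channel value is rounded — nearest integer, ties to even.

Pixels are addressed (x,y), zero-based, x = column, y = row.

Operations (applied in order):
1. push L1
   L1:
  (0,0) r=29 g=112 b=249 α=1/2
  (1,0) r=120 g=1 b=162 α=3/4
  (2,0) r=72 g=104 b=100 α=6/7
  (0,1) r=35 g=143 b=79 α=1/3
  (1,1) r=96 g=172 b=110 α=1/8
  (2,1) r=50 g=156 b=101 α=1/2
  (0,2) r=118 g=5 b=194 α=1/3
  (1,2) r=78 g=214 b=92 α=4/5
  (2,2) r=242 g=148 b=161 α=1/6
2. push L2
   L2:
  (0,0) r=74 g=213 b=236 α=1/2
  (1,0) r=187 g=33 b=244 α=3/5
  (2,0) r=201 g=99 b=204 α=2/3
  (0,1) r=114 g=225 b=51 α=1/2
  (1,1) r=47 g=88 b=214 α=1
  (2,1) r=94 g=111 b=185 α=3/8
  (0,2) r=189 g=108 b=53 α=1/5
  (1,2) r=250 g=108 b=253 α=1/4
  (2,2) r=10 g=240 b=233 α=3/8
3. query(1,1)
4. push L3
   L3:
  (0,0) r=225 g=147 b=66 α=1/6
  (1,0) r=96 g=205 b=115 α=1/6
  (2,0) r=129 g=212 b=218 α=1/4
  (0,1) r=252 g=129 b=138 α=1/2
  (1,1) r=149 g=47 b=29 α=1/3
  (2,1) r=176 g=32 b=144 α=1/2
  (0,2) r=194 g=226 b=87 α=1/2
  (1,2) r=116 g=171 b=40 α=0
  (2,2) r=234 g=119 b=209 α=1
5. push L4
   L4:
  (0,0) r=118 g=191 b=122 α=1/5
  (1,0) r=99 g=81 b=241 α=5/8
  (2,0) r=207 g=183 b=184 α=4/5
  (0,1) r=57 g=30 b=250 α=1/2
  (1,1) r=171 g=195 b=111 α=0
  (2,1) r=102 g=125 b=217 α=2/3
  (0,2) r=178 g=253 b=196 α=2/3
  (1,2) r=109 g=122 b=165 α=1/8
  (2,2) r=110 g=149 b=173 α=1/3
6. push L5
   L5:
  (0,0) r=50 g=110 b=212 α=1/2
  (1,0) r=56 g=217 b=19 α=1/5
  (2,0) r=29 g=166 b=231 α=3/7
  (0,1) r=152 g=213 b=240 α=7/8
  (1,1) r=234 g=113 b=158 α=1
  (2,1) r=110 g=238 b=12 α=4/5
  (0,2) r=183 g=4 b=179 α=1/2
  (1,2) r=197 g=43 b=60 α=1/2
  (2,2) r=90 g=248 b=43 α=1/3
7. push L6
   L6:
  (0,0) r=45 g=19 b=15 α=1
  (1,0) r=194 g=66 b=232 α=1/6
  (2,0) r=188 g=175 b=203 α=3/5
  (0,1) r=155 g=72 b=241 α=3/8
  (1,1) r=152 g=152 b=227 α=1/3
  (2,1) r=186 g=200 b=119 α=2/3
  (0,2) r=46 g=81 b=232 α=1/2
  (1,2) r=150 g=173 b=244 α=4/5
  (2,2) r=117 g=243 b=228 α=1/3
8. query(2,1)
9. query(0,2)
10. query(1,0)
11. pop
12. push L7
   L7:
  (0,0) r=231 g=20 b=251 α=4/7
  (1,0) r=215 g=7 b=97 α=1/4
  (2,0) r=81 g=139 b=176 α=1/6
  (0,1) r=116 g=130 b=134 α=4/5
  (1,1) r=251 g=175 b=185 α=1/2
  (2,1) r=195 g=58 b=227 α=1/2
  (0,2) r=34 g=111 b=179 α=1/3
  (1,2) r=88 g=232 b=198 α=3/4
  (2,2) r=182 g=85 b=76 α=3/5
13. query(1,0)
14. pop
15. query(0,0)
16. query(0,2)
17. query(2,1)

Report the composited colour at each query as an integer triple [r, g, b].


(1,1) stack=L1,L2; from [0,0,0]:
after L1 α=1/8: [12, 43/2, 55/4]
after L2 α=1: [47, 88, 214]
→ [47, 88, 214]

query (2,1) [L1,L2,L3,L4,L5,L6] — begin 0,0,0
after L1 α=1/2: [25, 78, 101/2]
after L2 α=3/8: [407/8, 723/8, 1615/16]
after L3 α=1/2: [1815/16, 979/16, 3919/32]
after L4 α=2/3: [1693/16, 4979/48, 17807/96]
after L5 α=4/5: [8733/80, 10135/48, 4483/96]
after L6 α=2/3: [12831/80, 29335/144, 27331/288]
rounded: [160, 204, 95]

query (0,2) [L1,L2,L3,L4,L5,L6] — begin 0,0,0
after L1 α=1/3: [118/3, 5/3, 194/3]
after L2 α=1/5: [1039/15, 344/15, 187/3]
after L3 α=1/2: [3949/30, 1867/15, 224/3]
after L4 α=2/3: [14629/90, 9457/45, 1400/9]
after L5 α=1/2: [31099/180, 9637/90, 3011/18]
after L6 α=1/2: [39379/360, 16927/180, 7187/36]
→ [109, 94, 200]

(1,0) stack=L1,L2,L3,L4,L5,L6; from [0,0,0]:
after L1 α=3/4: [90, 3/4, 243/2]
after L2 α=3/5: [741/5, 201/10, 195]
after L3 α=1/6: [279/2, 611/12, 545/3]
after L4 α=5/8: [1827/16, 2231/32, 875/4]
after L5 α=1/5: [2051/20, 3967/40, 894/5]
after L6 α=1/6: [2827/24, 4495/48, 563/3]
rounded: [118, 94, 188]

at x=1,y=0 over L1,L2,L3,L4,L5,L7:
after L1 α=3/4: [90, 3/4, 243/2]
after L2 α=3/5: [741/5, 201/10, 195]
after L3 α=1/6: [279/2, 611/12, 545/3]
after L4 α=5/8: [1827/16, 2231/32, 875/4]
after L5 α=1/5: [2051/20, 3967/40, 894/5]
after L7 α=1/4: [10453/80, 12181/160, 3167/20]
rounded: [131, 76, 158]

(0,0) stack=L1,L2,L3,L4,L5; from [0,0,0]:
after L1 α=1/2: [29/2, 56, 249/2]
after L2 α=1/2: [177/4, 269/2, 721/4]
after L3 α=1/6: [595/8, 1639/12, 3869/24]
after L4 α=1/5: [831/10, 2212/15, 4601/30]
after L5 α=1/2: [1331/20, 1931/15, 10961/60]
rounded: [67, 129, 183]

(0,2) stack=L1,L2,L3,L4,L5; from [0,0,0]:
after L1 α=1/3: [118/3, 5/3, 194/3]
after L2 α=1/5: [1039/15, 344/15, 187/3]
after L3 α=1/2: [3949/30, 1867/15, 224/3]
after L4 α=2/3: [14629/90, 9457/45, 1400/9]
after L5 α=1/2: [31099/180, 9637/90, 3011/18]
rounded: [173, 107, 167]

(2,1) stack=L1,L2,L3,L4,L5; from [0,0,0]:
after L1 α=1/2: [25, 78, 101/2]
after L2 α=3/8: [407/8, 723/8, 1615/16]
after L3 α=1/2: [1815/16, 979/16, 3919/32]
after L4 α=2/3: [1693/16, 4979/48, 17807/96]
after L5 α=4/5: [8733/80, 10135/48, 4483/96]
rounded: [109, 211, 47]


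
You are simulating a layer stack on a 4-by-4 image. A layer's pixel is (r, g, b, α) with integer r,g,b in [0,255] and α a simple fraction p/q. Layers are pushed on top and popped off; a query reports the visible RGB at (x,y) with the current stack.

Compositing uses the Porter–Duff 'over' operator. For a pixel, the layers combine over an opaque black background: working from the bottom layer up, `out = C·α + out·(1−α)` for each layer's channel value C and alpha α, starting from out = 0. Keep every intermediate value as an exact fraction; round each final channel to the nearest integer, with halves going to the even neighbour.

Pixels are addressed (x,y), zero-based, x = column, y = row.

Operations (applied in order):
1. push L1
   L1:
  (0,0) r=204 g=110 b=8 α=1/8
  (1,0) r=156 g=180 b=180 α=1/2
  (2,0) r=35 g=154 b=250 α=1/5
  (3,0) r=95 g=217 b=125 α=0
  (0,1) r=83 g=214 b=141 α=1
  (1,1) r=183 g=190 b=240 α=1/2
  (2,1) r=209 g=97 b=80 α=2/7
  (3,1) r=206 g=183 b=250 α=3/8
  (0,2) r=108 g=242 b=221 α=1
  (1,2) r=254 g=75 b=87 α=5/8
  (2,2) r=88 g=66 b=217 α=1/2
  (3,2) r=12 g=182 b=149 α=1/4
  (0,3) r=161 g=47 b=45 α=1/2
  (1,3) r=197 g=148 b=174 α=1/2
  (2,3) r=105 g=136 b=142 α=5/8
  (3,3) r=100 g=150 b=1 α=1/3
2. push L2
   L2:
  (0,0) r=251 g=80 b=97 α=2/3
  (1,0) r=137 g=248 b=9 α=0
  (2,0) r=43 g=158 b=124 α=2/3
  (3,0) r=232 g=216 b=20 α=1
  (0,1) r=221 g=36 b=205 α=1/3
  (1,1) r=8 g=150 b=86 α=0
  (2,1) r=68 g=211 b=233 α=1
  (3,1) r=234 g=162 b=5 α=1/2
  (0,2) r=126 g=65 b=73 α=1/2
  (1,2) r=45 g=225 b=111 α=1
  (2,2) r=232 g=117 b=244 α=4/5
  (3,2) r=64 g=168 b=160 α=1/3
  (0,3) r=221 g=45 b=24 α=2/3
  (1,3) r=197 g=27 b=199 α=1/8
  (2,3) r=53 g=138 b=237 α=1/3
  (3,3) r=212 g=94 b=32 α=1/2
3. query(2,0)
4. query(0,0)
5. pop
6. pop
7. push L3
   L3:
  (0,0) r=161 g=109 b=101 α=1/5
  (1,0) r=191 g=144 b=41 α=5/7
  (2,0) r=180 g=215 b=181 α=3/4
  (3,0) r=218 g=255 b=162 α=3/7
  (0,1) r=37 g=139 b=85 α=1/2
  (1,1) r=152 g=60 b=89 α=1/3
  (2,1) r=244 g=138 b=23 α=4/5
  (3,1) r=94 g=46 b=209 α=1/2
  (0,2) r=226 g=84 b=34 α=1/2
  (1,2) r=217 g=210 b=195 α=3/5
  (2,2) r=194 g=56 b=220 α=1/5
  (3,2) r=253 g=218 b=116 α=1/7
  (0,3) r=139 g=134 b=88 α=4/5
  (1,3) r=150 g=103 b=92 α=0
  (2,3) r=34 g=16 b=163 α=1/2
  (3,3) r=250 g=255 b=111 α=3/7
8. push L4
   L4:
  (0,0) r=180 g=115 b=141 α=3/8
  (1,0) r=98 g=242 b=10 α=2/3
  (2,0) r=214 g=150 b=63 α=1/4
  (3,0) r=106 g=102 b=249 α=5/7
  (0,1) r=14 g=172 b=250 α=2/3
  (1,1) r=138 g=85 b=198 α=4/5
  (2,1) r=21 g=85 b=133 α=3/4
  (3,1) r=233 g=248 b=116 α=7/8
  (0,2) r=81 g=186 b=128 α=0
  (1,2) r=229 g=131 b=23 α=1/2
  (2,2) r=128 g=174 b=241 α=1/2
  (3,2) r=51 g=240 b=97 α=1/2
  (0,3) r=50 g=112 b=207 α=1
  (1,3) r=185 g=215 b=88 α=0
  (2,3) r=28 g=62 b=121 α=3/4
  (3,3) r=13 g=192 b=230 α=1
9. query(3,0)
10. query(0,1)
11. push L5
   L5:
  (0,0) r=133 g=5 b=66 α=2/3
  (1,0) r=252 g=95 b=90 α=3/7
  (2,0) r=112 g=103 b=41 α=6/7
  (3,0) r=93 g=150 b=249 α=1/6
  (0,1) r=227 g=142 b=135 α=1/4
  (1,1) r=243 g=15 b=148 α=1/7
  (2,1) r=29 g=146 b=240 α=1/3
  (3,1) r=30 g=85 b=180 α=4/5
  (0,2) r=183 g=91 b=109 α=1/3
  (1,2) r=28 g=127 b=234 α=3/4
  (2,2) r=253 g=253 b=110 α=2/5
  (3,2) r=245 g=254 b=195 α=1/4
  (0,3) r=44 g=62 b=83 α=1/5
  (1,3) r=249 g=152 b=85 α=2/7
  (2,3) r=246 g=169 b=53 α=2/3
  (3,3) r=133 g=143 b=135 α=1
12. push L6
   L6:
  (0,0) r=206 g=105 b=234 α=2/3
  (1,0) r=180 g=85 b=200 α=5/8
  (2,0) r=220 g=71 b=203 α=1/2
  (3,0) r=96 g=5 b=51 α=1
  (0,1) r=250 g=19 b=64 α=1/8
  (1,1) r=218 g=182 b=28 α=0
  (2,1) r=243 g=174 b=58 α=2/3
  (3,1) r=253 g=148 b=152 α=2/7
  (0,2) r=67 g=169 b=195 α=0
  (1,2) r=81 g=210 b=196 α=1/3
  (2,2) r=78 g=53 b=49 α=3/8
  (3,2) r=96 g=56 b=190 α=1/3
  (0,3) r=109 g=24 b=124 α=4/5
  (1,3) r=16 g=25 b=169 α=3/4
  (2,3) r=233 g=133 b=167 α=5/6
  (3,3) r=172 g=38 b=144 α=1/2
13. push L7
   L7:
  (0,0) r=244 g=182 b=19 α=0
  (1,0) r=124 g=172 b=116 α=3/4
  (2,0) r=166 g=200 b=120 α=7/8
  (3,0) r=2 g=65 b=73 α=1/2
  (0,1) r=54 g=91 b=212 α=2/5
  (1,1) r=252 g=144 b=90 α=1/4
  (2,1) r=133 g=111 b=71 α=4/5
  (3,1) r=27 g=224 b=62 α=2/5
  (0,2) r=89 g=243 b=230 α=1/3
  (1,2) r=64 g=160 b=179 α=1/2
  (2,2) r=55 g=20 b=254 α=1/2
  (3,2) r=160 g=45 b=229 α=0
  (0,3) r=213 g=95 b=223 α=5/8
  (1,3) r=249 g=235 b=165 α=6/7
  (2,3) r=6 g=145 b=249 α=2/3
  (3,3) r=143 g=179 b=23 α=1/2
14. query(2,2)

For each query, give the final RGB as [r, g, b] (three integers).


at x=2,y=0 over L1,L2:
after L1 α=1/5: [7, 154/5, 50]
after L2 α=2/3: [31, 578/5, 298/3]
= [31, 116, 99]

(0,0) stack=L1,L2; from [0,0,0]:
L1 α=1/8: [51/2, 55/4, 1]
L2 α=2/3: [1055/6, 695/12, 65]
→ [176, 58, 65]

at x=3,y=0 over L3,L4:
after L3 α=3/7: [654/7, 765/7, 486/7]
after L4 α=5/7: [5018/49, 5100/49, 9687/49]
= [102, 104, 198]

query (0,1) [L3,L4] — begin 0,0,0
after L3 α=1/2: [37/2, 139/2, 85/2]
after L4 α=2/3: [31/2, 827/6, 1085/6]
rounded: [16, 138, 181]

query (2,2) [L3,L4,L5,L6,L7] — begin 0,0,0
+L3 (α=1/5) → [194/5, 56/5, 44]
+L4 (α=1/2) → [417/5, 463/5, 285/2]
+L5 (α=2/5) → [3781/25, 3919/25, 259/2]
+L6 (α=3/8) → [4951/40, 2357/20, 1589/16]
+L7 (α=1/2) → [7151/80, 2757/40, 5653/32]
→ [89, 69, 177]


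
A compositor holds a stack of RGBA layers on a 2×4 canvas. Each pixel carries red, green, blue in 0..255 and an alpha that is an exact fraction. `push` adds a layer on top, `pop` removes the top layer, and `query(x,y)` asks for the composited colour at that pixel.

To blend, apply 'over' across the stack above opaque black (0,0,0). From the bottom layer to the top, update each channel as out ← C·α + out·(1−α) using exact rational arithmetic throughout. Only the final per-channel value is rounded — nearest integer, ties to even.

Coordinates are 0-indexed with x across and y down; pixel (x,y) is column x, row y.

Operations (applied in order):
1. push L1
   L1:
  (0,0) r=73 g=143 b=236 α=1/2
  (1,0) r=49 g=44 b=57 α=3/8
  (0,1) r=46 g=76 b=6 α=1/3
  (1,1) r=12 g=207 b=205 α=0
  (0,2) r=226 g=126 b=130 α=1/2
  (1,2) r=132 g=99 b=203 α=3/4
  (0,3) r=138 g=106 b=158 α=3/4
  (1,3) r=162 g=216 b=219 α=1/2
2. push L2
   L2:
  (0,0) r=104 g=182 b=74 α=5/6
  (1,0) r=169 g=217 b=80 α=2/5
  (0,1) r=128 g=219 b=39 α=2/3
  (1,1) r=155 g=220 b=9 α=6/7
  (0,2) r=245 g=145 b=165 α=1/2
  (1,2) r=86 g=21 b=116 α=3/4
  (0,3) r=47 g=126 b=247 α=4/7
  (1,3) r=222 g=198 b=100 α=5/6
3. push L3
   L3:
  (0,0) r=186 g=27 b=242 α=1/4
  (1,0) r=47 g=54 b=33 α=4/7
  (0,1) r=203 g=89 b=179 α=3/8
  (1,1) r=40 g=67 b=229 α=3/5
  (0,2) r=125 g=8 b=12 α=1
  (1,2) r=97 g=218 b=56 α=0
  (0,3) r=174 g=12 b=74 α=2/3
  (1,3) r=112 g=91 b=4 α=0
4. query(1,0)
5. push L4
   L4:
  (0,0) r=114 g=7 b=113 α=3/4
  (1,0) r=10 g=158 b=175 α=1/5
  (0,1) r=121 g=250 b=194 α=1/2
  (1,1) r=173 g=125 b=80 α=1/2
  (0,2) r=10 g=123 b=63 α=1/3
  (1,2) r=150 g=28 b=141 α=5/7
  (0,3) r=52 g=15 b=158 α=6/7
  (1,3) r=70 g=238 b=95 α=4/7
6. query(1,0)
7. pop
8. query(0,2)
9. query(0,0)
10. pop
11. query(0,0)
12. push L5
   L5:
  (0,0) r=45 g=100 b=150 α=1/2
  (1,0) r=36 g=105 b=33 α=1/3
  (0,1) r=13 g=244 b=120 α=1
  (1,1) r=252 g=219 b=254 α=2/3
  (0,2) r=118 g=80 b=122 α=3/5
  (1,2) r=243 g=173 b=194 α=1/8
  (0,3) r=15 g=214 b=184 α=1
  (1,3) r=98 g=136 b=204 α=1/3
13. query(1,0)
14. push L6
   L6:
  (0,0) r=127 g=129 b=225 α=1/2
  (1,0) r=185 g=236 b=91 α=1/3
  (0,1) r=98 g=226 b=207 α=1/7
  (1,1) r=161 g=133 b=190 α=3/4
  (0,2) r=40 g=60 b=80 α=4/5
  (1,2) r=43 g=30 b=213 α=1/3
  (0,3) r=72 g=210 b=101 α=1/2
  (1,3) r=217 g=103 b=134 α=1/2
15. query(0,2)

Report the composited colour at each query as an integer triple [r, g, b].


at x=1,y=0 over L1,L2,L3:
L1 α=3/8: [147/8, 33/2, 171/8]
L2 α=2/5: [629/8, 967/10, 1793/40]
L3 α=4/7: [3391/56, 723/10, 10659/280]
= [61, 72, 38]

(1,0) stack=L1,L2,L3,L4; from [0,0,0]:
after L1 α=3/8: [147/8, 33/2, 171/8]
after L2 α=2/5: [629/8, 967/10, 1793/40]
after L3 α=4/7: [3391/56, 723/10, 10659/280]
after L4 α=1/5: [3531/70, 2236/25, 22909/350]
→ [50, 89, 65]

at x=0,y=2 over L1,L2,L3:
+L1 (α=1/2) → [113, 63, 65]
+L2 (α=1/2) → [179, 104, 115]
+L3 (α=1) → [125, 8, 12]
rounded: [125, 8, 12]

(0,0) stack=L1,L2,L3; from [0,0,0]:
after L1 α=1/2: [73/2, 143/2, 118]
after L2 α=5/6: [371/4, 1963/12, 244/3]
after L3 α=1/4: [1857/16, 2071/16, 243/2]
= [116, 129, 122]

query (0,0) [L1,L2] — begin 0,0,0
L1 α=1/2: [73/2, 143/2, 118]
L2 α=5/6: [371/4, 1963/12, 244/3]
→ [93, 164, 81]

(1,0) stack=L1,L2,L5; from [0,0,0]:
L1 α=3/8: [147/8, 33/2, 171/8]
L2 α=2/5: [629/8, 967/10, 1793/40]
L5 α=1/3: [773/12, 1492/15, 2453/60]
= [64, 99, 41]

at x=0,y=2 over L1,L2,L5,L6:
after L1 α=1/2: [113, 63, 65]
after L2 α=1/2: [179, 104, 115]
after L5 α=3/5: [712/5, 448/5, 596/5]
after L6 α=4/5: [1512/25, 1648/25, 2196/25]
→ [60, 66, 88]
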